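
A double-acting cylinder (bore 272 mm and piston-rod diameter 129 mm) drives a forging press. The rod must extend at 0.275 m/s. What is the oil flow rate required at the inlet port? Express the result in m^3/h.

Q ≈ 57.5 m^3/h

Cap-side area A_cap = π/4 × (272 mm)² = 58110 mm^2
Q = A × v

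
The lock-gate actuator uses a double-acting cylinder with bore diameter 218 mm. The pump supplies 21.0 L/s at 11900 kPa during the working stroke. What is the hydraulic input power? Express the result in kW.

W ≈ 250 kW

Hydraulic power = P × Q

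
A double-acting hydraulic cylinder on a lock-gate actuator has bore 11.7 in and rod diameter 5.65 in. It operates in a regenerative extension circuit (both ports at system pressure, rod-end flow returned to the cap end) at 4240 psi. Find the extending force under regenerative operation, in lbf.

With equal pressure on both faces, forces on the annular region cancel; the net push is pressure × rod cross-section.
Rod cross-section A_rod = π/4 × (5.65 in)² = 25.07 in^2
F = P × A_rod

F ≈ 1.06e5 lbf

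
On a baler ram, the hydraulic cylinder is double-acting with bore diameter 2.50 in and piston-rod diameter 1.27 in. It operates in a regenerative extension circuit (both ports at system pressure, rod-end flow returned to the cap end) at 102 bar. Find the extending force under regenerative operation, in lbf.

With equal pressure on both faces, forces on the annular region cancel; the net push is pressure × rod cross-section.
Rod cross-section A_rod = π/4 × (1.27 in)² = 1.267 in^2
F = P × A_rod

F ≈ 1870 lbf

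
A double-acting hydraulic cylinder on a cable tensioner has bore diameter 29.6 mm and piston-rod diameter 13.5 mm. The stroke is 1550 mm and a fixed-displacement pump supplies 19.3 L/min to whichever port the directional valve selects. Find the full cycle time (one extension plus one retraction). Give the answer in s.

t ≈ 5.94 s

Cap-side area A_cap = π/4 × (29.6 mm)² = 688.1 mm^2
Rod-side annular area A_ann = π/4 × (29.6² − 13.5²) = 545.0 mm^2
t_ext = A_cap·L/Q = 3.316 s
t_ret = A_ann·L/Q = 2.626 s
t_cycle = t_ext + t_ret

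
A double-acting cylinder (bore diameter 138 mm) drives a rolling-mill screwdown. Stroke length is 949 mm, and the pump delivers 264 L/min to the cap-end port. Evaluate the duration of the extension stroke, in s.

Cap-side area A_cap = π/4 × (138 mm)² = 14960 mm^2
Swept volume V = A × L; t = V / Q = A·L / Q

t ≈ 3.23 s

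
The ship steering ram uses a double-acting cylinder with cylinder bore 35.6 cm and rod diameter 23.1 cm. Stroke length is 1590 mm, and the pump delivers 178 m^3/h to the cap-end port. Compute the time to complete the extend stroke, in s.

Cap-side area A_cap = π/4 × (35.6 cm)² = 995.4 cm^2
Swept volume V = A × L; t = V / Q = A·L / Q

t ≈ 3.20 s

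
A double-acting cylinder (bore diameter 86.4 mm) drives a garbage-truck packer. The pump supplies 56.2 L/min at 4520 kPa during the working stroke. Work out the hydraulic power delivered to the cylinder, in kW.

Hydraulic power = P × Q

W ≈ 4.23 kW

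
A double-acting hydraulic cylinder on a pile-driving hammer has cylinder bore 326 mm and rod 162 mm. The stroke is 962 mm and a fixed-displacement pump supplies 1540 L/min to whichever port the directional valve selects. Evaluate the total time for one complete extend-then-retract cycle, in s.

Cap-side area A_cap = π/4 × (326 mm)² = 83470 mm^2
Rod-side annular area A_ann = π/4 × (326² − 162²) = 62860 mm^2
t_ext = A_cap·L/Q = 3.128 s
t_ret = A_ann·L/Q = 2.356 s
t_cycle = t_ext + t_ret

t ≈ 5.48 s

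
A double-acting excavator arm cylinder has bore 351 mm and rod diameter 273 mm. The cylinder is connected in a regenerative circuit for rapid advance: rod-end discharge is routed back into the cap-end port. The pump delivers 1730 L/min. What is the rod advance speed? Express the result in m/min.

In regeneration the rod-end outflow joins the pump flow into the cap end, so the net volume the pump must supply per unit advance equals the rod cross-section area.
Rod cross-section A_rod = π/4 × (273 mm)² = 58530 mm^2
v = Q_pump / A_rod

v ≈ 29.6 m/min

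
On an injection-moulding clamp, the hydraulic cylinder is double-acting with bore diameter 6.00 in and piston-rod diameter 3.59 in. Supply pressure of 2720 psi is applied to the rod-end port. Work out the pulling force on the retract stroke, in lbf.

F ≈ 49400 lbf

Rod-side annular area A_ann = π/4 × (6.00² − 3.59²) = 18.15 in^2
On retraction the pressure acts on the annular area (bore minus rod).
F = P × A_ann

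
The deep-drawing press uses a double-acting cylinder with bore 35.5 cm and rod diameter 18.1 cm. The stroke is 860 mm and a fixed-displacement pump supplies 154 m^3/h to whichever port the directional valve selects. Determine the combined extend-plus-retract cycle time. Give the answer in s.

Cap-side area A_cap = π/4 × (35.5 cm)² = 989.8 cm^2
Rod-side annular area A_ann = π/4 × (35.5² − 18.1²) = 732.5 cm^2
t_ext = A_cap·L/Q = 1.990 s
t_ret = A_ann·L/Q = 1.473 s
t_cycle = t_ext + t_ret

t ≈ 3.46 s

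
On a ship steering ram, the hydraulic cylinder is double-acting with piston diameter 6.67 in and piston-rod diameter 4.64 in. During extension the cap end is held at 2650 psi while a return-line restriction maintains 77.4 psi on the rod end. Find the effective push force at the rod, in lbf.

Cap-side area A_cap = π/4 × (6.67 in)² = 34.94 in^2
Rod-side annular area A_ann = π/4 × (6.67² − 4.64²) = 18.03 in^2
Net thrust = P_cap·A_cap − P_rod·A_ann = 92590 lbf − 1396 lbf

F ≈ 91200 lbf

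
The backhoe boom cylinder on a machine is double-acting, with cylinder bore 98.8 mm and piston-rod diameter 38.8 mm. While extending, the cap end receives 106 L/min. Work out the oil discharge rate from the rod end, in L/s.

Q_out ≈ 1.49 L/s

Cap-side area A_cap = π/4 × (98.8 mm)² = 7667 mm^2
Rod-side annular area A_ann = π/4 × (98.8² − 38.8²) = 6484 mm^2
Piston speed v = Q_in/A_cap; rod-end outflow Q_out = v × A_ann = Q_in × A_ann/A_cap.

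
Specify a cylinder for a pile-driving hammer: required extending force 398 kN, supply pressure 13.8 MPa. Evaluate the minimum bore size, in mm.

D ≈ 192 mm

Extension force acts on the full piston face: F = P × (π/4)D².
D = √(4F / (πP)) = √(4 × 398 kN / (π × 13.8 MPa))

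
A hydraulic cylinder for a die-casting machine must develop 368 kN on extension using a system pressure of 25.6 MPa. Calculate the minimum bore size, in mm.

Extension force acts on the full piston face: F = P × (π/4)D².
D = √(4F / (πP)) = √(4 × 368 kN / (π × 25.6 MPa))

D ≈ 135 mm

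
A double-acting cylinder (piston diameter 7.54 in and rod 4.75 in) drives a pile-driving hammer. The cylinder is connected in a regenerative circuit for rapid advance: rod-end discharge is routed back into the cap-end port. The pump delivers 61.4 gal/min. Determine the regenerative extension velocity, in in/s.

v ≈ 13.3 in/s

In regeneration the rod-end outflow joins the pump flow into the cap end, so the net volume the pump must supply per unit advance equals the rod cross-section area.
Rod cross-section A_rod = π/4 × (4.75 in)² = 17.72 in^2
v = Q_pump / A_rod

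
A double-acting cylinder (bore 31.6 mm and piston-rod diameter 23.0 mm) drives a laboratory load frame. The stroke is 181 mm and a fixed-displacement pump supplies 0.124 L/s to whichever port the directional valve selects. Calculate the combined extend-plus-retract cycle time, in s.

Cap-side area A_cap = π/4 × (31.6 mm)² = 784.3 mm^2
Rod-side annular area A_ann = π/4 × (31.6² − 23.0²) = 368.8 mm^2
t_ext = A_cap·L/Q = 1.145 s
t_ret = A_ann·L/Q = 0.5383 s
t_cycle = t_ext + t_ret

t ≈ 1.68 s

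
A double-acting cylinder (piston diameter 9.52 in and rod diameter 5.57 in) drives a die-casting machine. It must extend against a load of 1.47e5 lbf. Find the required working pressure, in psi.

P ≈ 2070 psi

Cap-side area A_cap = π/4 × (9.52 in)² = 71.18 in^2
P = F / A = 1.47e5 lbf / A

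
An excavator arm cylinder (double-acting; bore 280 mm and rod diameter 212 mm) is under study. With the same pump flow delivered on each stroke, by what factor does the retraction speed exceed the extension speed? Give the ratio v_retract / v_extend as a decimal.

Cap-side area A_cap = π/4 × (280 mm)² = 61580 mm^2
Rod-side annular area A_ann = π/4 × (280² − 212²) = 26280 mm^2
For equal Q, v ∝ 1/A, so v_ret/v_ext = A_cap/A_ann.

v_ret/v_ext ≈ 2.34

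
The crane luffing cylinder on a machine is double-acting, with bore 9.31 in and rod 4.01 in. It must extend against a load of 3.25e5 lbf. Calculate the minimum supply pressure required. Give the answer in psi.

P ≈ 4770 psi

Cap-side area A_cap = π/4 × (9.31 in)² = 68.08 in^2
P = F / A = 3.25e5 lbf / A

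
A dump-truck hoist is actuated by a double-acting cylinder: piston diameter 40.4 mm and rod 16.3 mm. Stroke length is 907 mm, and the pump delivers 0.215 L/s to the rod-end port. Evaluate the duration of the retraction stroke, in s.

Rod-side annular area A_ann = π/4 × (40.4² − 16.3²) = 1073 mm^2
Swept volume V = A × L; t = V / Q = A·L / Q

t ≈ 4.53 s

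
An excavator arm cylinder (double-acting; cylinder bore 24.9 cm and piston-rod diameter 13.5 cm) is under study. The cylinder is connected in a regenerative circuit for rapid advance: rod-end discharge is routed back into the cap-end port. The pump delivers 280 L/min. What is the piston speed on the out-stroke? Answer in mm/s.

In regeneration the rod-end outflow joins the pump flow into the cap end, so the net volume the pump must supply per unit advance equals the rod cross-section area.
Rod cross-section A_rod = π/4 × (13.5 cm)² = 143.1 cm^2
v = Q_pump / A_rod

v ≈ 326 mm/s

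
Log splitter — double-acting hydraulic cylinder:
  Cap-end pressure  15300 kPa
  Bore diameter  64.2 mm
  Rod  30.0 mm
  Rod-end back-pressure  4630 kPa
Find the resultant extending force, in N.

F ≈ 37800 N

Cap-side area A_cap = π/4 × (64.2 mm)² = 3237 mm^2
Rod-side annular area A_ann = π/4 × (64.2² − 30.0²) = 2530 mm^2
Net thrust = P_cap·A_cap − P_rod·A_ann = 49530 N − 11720 N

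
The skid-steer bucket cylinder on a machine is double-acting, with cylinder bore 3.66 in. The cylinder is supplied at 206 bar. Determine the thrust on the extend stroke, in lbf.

Cap-side area A_cap = π/4 × (3.66 in)² = 10.52 in^2
F = P × A_cap = 206 bar × A_cap

F ≈ 31400 lbf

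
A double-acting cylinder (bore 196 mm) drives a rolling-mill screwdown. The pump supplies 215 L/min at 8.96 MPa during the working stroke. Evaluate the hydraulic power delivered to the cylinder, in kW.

Hydraulic power = P × Q

W ≈ 32.1 kW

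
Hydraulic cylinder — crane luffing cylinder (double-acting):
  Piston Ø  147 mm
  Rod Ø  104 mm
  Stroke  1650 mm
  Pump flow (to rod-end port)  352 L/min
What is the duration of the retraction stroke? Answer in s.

t ≈ 2.38 s

Rod-side annular area A_ann = π/4 × (147² − 104²) = 8477 mm^2
Swept volume V = A × L; t = V / Q = A·L / Q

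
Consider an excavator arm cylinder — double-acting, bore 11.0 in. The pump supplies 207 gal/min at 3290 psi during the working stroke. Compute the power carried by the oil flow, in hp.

Hydraulic power = P × Q

W ≈ 397 hp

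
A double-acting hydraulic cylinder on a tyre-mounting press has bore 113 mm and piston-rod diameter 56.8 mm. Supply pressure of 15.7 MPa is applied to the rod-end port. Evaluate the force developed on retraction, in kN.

F ≈ 118 kN

Rod-side annular area A_ann = π/4 × (113² − 56.8²) = 7495 mm^2
On retraction the pressure acts on the annular area (bore minus rod).
F = P × A_ann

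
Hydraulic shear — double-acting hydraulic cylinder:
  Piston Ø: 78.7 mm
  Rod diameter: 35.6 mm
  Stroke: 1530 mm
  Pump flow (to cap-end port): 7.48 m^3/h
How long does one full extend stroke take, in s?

t ≈ 3.58 s

Cap-side area A_cap = π/4 × (78.7 mm)² = 4865 mm^2
Swept volume V = A × L; t = V / Q = A·L / Q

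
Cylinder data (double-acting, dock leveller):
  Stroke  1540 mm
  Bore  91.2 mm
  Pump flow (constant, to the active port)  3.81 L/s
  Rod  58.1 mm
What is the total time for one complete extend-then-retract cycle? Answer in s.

Cap-side area A_cap = π/4 × (91.2 mm)² = 6533 mm^2
Rod-side annular area A_ann = π/4 × (91.2² − 58.1²) = 3881 mm^2
t_ext = A_cap·L/Q = 2.640 s
t_ret = A_ann·L/Q = 1.569 s
t_cycle = t_ext + t_ret

t ≈ 4.21 s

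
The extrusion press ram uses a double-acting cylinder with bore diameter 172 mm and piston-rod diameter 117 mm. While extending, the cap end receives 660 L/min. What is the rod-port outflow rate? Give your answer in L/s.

Q_out ≈ 5.91 L/s

Cap-side area A_cap = π/4 × (172 mm)² = 23240 mm^2
Rod-side annular area A_ann = π/4 × (172² − 117²) = 12480 mm^2
Piston speed v = Q_in/A_cap; rod-end outflow Q_out = v × A_ann = Q_in × A_ann/A_cap.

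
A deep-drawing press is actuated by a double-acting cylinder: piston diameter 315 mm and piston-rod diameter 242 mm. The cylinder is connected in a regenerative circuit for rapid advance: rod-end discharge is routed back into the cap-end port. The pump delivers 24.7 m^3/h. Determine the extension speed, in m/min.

v ≈ 8.95 m/min

In regeneration the rod-end outflow joins the pump flow into the cap end, so the net volume the pump must supply per unit advance equals the rod cross-section area.
Rod cross-section A_rod = π/4 × (242 mm)² = 46000 mm^2
v = Q_pump / A_rod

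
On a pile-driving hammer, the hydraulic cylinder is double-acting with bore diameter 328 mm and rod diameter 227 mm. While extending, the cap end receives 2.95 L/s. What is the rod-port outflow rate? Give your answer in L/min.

Cap-side area A_cap = π/4 × (328 mm)² = 84500 mm^2
Rod-side annular area A_ann = π/4 × (328² − 227²) = 44030 mm^2
Piston speed v = Q_in/A_cap; rod-end outflow Q_out = v × A_ann = Q_in × A_ann/A_cap.

Q_out ≈ 92.2 L/min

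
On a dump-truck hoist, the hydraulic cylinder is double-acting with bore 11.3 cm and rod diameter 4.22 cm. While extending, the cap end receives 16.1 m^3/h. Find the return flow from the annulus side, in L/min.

Q_out ≈ 231 L/min

Cap-side area A_cap = π/4 × (11.3 cm)² = 100.3 cm^2
Rod-side annular area A_ann = π/4 × (11.3² − 4.22²) = 86.30 cm^2
Piston speed v = Q_in/A_cap; rod-end outflow Q_out = v × A_ann = Q_in × A_ann/A_cap.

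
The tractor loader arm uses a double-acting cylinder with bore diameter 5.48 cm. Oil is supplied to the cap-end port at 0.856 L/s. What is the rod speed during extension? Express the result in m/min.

Cap-side area A_cap = π/4 × (5.48 cm)² = 23.59 cm^2
v = Q / A

v ≈ 21.8 m/min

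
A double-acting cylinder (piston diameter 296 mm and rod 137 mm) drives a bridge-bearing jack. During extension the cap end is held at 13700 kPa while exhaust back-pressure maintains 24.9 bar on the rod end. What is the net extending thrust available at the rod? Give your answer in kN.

F ≈ 808 kN

Cap-side area A_cap = π/4 × (296 mm)² = 68810 mm^2
Rod-side annular area A_ann = π/4 × (296² − 137²) = 54070 mm^2
Net thrust = P_cap·A_cap − P_rod·A_ann = 942.7 kN − 134.6 kN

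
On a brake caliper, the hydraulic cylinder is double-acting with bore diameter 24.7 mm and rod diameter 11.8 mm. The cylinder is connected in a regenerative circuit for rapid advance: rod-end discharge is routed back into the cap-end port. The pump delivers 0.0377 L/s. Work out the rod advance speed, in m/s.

In regeneration the rod-end outflow joins the pump flow into the cap end, so the net volume the pump must supply per unit advance equals the rod cross-section area.
Rod cross-section A_rod = π/4 × (11.8 mm)² = 109.4 mm^2
v = Q_pump / A_rod

v ≈ 0.345 m/s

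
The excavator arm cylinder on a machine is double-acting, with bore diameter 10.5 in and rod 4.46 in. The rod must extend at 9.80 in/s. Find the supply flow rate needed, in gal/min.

Q ≈ 220 gal/min

Cap-side area A_cap = π/4 × (10.5 in)² = 86.59 in^2
Q = A × v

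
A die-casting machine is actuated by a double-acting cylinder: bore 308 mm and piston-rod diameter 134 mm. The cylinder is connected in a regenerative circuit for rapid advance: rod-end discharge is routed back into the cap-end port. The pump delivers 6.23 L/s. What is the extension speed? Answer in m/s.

In regeneration the rod-end outflow joins the pump flow into the cap end, so the net volume the pump must supply per unit advance equals the rod cross-section area.
Rod cross-section A_rod = π/4 × (134 mm)² = 14100 mm^2
v = Q_pump / A_rod

v ≈ 0.442 m/s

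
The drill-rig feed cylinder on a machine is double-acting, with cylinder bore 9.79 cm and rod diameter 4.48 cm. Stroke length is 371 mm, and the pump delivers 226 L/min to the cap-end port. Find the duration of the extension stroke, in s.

Cap-side area A_cap = π/4 × (9.79 cm)² = 75.28 cm^2
Swept volume V = A × L; t = V / Q = A·L / Q

t ≈ 0.741 s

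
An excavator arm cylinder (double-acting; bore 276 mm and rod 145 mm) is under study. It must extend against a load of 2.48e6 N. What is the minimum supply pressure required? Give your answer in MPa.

P ≈ 41.5 MPa

Cap-side area A_cap = π/4 × (276 mm)² = 59830 mm^2
P = F / A = 2.48e6 N / A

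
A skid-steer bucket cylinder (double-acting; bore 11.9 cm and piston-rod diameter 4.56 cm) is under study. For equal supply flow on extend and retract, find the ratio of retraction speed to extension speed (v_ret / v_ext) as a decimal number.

v_ret/v_ext ≈ 1.17

Cap-side area A_cap = π/4 × (11.9 cm)² = 111.2 cm^2
Rod-side annular area A_ann = π/4 × (11.9² − 4.56²) = 94.89 cm^2
For equal Q, v ∝ 1/A, so v_ret/v_ext = A_cap/A_ann.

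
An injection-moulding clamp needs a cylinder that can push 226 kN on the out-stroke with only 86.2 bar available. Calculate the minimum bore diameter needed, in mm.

D ≈ 183 mm

Extension force acts on the full piston face: F = P × (π/4)D².
D = √(4F / (πP)) = √(4 × 226 kN / (π × 86.2 bar))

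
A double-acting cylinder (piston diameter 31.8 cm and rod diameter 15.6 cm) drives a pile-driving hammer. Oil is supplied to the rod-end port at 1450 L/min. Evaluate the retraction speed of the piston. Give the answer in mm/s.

v ≈ 401 mm/s

Rod-side annular area A_ann = π/4 × (31.8² − 15.6²) = 603.1 cm^2
Flow into the rod-end port fills the annular volume.
v = Q / A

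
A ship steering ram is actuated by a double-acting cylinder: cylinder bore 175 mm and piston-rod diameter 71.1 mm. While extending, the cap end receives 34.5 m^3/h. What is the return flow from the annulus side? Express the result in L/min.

Cap-side area A_cap = π/4 × (175 mm)² = 24050 mm^2
Rod-side annular area A_ann = π/4 × (175² − 71.1²) = 20080 mm^2
Piston speed v = Q_in/A_cap; rod-end outflow Q_out = v × A_ann = Q_in × A_ann/A_cap.

Q_out ≈ 480 L/min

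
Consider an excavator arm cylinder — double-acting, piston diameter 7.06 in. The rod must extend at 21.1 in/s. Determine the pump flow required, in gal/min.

Q ≈ 215 gal/min

Cap-side area A_cap = π/4 × (7.06 in)² = 39.15 in^2
Q = A × v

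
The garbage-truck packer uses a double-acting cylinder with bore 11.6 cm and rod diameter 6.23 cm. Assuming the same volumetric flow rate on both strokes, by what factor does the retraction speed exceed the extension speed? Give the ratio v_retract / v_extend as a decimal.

Cap-side area A_cap = π/4 × (11.6 cm)² = 105.7 cm^2
Rod-side annular area A_ann = π/4 × (11.6² − 6.23²) = 75.20 cm^2
For equal Q, v ∝ 1/A, so v_ret/v_ext = A_cap/A_ann.

v_ret/v_ext ≈ 1.41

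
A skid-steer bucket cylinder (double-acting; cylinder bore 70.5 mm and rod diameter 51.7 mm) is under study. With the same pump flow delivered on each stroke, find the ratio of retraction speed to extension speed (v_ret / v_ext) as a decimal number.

Cap-side area A_cap = π/4 × (70.5 mm)² = 3904 mm^2
Rod-side annular area A_ann = π/4 × (70.5² − 51.7²) = 1804 mm^2
For equal Q, v ∝ 1/A, so v_ret/v_ext = A_cap/A_ann.

v_ret/v_ext ≈ 2.16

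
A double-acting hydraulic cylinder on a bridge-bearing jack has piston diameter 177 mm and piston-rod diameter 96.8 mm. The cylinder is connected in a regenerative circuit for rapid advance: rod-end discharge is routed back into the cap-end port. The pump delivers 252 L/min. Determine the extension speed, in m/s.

In regeneration the rod-end outflow joins the pump flow into the cap end, so the net volume the pump must supply per unit advance equals the rod cross-section area.
Rod cross-section A_rod = π/4 × (96.8 mm)² = 7359 mm^2
v = Q_pump / A_rod

v ≈ 0.571 m/s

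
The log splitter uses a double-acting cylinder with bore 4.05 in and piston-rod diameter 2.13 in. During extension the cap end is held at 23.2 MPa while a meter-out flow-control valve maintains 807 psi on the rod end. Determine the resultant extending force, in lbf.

F ≈ 35800 lbf

Cap-side area A_cap = π/4 × (4.05 in)² = 12.88 in^2
Rod-side annular area A_ann = π/4 × (4.05² − 2.13²) = 9.319 in^2
Net thrust = P_cap·A_cap − P_rod·A_ann = 43350 lbf − 7521 lbf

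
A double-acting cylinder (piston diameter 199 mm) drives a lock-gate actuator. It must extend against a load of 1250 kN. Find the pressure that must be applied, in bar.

P ≈ 402 bar

Cap-side area A_cap = π/4 × (199 mm)² = 31100 mm^2
P = F / A = 1250 kN / A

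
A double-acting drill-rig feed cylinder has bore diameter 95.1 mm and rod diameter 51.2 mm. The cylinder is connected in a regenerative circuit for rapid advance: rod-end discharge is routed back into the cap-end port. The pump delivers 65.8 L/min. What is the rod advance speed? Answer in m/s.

v ≈ 0.533 m/s

In regeneration the rod-end outflow joins the pump flow into the cap end, so the net volume the pump must supply per unit advance equals the rod cross-section area.
Rod cross-section A_rod = π/4 × (51.2 mm)² = 2059 mm^2
v = Q_pump / A_rod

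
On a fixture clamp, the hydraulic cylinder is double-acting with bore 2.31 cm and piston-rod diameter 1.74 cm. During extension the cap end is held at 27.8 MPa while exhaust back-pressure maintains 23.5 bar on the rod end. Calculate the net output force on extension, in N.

Cap-side area A_cap = π/4 × (2.31 cm)² = 4.191 cm^2
Rod-side annular area A_ann = π/4 × (2.31² − 1.74²) = 1.813 cm^2
Net thrust = P_cap·A_cap − P_rod·A_ann = 11650 N − 426.1 N

F ≈ 11200 N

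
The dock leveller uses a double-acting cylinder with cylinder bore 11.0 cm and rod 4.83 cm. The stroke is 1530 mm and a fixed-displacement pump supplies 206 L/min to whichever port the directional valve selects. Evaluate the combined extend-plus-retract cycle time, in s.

t ≈ 7.65 s

Cap-side area A_cap = π/4 × (11.0 cm)² = 95.03 cm^2
Rod-side annular area A_ann = π/4 × (11.0² − 4.83²) = 76.71 cm^2
t_ext = A_cap·L/Q = 4.235 s
t_ret = A_ann·L/Q = 3.418 s
t_cycle = t_ext + t_ret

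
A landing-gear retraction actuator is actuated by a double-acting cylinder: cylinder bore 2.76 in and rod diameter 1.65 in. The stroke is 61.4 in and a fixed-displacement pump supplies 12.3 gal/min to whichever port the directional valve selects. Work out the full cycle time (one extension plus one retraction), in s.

Cap-side area A_cap = π/4 × (2.76 in)² = 5.983 in^2
Rod-side annular area A_ann = π/4 × (2.76² − 1.65²) = 3.845 in^2
t_ext = A_cap·L/Q = 7.757 s
t_ret = A_ann·L/Q = 4.985 s
t_cycle = t_ext + t_ret

t ≈ 12.7 s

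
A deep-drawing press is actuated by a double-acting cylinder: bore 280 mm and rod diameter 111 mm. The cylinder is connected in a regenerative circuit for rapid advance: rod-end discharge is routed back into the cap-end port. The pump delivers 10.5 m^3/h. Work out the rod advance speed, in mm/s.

v ≈ 301 mm/s

In regeneration the rod-end outflow joins the pump flow into the cap end, so the net volume the pump must supply per unit advance equals the rod cross-section area.
Rod cross-section A_rod = π/4 × (111 mm)² = 9677 mm^2
v = Q_pump / A_rod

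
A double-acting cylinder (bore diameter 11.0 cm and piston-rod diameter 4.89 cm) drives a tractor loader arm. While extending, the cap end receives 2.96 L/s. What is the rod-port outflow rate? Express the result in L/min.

Q_out ≈ 143 L/min

Cap-side area A_cap = π/4 × (11.0 cm)² = 95.03 cm^2
Rod-side annular area A_ann = π/4 × (11.0² − 4.89²) = 76.25 cm^2
Piston speed v = Q_in/A_cap; rod-end outflow Q_out = v × A_ann = Q_in × A_ann/A_cap.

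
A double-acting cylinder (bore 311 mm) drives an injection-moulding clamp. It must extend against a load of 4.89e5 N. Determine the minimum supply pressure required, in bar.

Cap-side area A_cap = π/4 × (311 mm)² = 75960 mm^2
P = F / A = 4.89e5 N / A

P ≈ 64.4 bar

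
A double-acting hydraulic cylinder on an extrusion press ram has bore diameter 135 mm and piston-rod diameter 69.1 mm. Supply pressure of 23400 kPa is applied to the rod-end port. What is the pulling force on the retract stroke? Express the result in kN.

F ≈ 247 kN

Rod-side annular area A_ann = π/4 × (135² − 69.1²) = 10560 mm^2
On retraction the pressure acts on the annular area (bore minus rod).
F = P × A_ann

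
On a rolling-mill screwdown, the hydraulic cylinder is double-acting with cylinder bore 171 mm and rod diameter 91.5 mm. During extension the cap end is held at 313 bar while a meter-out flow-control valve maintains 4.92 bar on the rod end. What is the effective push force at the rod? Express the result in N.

F ≈ 7.11e5 N

Cap-side area A_cap = π/4 × (171 mm)² = 22970 mm^2
Rod-side annular area A_ann = π/4 × (171² − 91.5²) = 16390 mm^2
Net thrust = P_cap·A_cap − P_rod·A_ann = 7.188e5 N − 8064 N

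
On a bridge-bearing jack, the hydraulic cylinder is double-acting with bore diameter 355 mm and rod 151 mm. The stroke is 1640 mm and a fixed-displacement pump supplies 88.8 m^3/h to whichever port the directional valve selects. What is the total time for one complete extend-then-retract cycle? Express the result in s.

t ≈ 12.0 s

Cap-side area A_cap = π/4 × (355 mm)² = 98980 mm^2
Rod-side annular area A_ann = π/4 × (355² − 151²) = 81070 mm^2
t_ext = A_cap·L/Q = 6.581 s
t_ret = A_ann·L/Q = 5.390 s
t_cycle = t_ext + t_ret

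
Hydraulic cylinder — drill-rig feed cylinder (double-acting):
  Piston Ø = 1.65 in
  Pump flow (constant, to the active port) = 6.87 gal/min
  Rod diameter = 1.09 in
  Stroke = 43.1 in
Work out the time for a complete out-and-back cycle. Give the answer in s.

Cap-side area A_cap = π/4 × (1.65 in)² = 2.138 in^2
Rod-side annular area A_ann = π/4 × (1.65² − 1.09²) = 1.205 in^2
t_ext = A_cap·L/Q = 3.484 s
t_ret = A_ann·L/Q = 1.964 s
t_cycle = t_ext + t_ret

t ≈ 5.45 s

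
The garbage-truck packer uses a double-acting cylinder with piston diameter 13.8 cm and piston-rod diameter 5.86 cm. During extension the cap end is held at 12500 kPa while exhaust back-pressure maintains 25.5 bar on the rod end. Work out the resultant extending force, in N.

Cap-side area A_cap = π/4 × (13.8 cm)² = 149.6 cm^2
Rod-side annular area A_ann = π/4 × (13.8² − 5.86²) = 122.6 cm^2
Net thrust = P_cap·A_cap − P_rod·A_ann = 1.870e5 N − 31260 N

F ≈ 1.56e5 N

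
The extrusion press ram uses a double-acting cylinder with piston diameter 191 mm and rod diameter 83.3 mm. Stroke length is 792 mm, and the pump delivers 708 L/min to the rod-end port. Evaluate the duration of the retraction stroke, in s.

Rod-side annular area A_ann = π/4 × (191² − 83.3²) = 23200 mm^2
Swept volume V = A × L; t = V / Q = A·L / Q

t ≈ 1.56 s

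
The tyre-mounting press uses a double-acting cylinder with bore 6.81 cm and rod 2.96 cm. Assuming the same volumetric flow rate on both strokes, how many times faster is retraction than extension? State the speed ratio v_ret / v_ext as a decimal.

v_ret/v_ext ≈ 1.23

Cap-side area A_cap = π/4 × (6.81 cm)² = 36.42 cm^2
Rod-side annular area A_ann = π/4 × (6.81² − 2.96²) = 29.54 cm^2
For equal Q, v ∝ 1/A, so v_ret/v_ext = A_cap/A_ann.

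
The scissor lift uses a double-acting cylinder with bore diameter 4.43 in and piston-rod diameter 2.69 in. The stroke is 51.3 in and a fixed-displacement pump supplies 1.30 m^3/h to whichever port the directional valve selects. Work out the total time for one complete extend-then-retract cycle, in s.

Cap-side area A_cap = π/4 × (4.43 in)² = 15.41 in^2
Rod-side annular area A_ann = π/4 × (4.43² − 2.69²) = 9.730 in^2
t_ext = A_cap·L/Q = 35.88 s
t_ret = A_ann·L/Q = 22.65 s
t_cycle = t_ext + t_ret

t ≈ 58.5 s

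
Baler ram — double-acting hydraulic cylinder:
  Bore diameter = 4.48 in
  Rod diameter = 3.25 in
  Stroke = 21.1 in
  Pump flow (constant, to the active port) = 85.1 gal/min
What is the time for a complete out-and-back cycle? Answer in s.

t ≈ 1.50 s

Cap-side area A_cap = π/4 × (4.48 in)² = 15.76 in^2
Rod-side annular area A_ann = π/4 × (4.48² − 3.25²) = 7.467 in^2
t_ext = A_cap·L/Q = 1.015 s
t_ret = A_ann·L/Q = 0.4809 s
t_cycle = t_ext + t_ret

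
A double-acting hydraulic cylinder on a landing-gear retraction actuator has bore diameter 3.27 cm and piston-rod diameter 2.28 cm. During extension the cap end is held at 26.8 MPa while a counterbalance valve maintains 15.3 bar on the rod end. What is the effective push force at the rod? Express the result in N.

Cap-side area A_cap = π/4 × (3.27 cm)² = 8.398 cm^2
Rod-side annular area A_ann = π/4 × (3.27² − 2.28²) = 4.315 cm^2
Net thrust = P_cap·A_cap − P_rod·A_ann = 22510 N − 660.3 N

F ≈ 21800 N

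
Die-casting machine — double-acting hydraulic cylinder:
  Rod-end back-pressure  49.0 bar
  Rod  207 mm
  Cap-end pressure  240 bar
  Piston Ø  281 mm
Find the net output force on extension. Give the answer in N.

F ≈ 1.35e6 N

Cap-side area A_cap = π/4 × (281 mm)² = 62020 mm^2
Rod-side annular area A_ann = π/4 × (281² − 207²) = 28360 mm^2
Net thrust = P_cap·A_cap − P_rod·A_ann = 1.488e6 N − 1.390e5 N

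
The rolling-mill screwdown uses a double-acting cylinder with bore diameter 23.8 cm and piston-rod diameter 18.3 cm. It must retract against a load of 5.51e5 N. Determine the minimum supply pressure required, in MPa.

P ≈ 30.3 MPa

Rod-side annular area A_ann = π/4 × (23.8² − 18.3²) = 181.9 cm^2
Retraction: pressure acts on the annular area.
P = F / A = 5.51e5 N / A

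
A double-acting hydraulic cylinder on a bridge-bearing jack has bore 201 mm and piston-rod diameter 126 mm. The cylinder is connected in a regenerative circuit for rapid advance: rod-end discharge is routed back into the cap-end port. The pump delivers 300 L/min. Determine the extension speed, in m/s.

v ≈ 0.401 m/s

In regeneration the rod-end outflow joins the pump flow into the cap end, so the net volume the pump must supply per unit advance equals the rod cross-section area.
Rod cross-section A_rod = π/4 × (126 mm)² = 12470 mm^2
v = Q_pump / A_rod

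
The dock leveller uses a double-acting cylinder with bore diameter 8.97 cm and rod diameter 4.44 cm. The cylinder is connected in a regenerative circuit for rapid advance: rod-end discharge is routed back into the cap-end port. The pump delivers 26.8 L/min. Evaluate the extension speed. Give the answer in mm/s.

In regeneration the rod-end outflow joins the pump flow into the cap end, so the net volume the pump must supply per unit advance equals the rod cross-section area.
Rod cross-section A_rod = π/4 × (4.44 cm)² = 15.48 cm^2
v = Q_pump / A_rod

v ≈ 288 mm/s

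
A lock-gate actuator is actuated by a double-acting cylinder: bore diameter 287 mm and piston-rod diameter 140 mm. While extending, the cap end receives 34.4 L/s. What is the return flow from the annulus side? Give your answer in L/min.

Q_out ≈ 1570 L/min

Cap-side area A_cap = π/4 × (287 mm)² = 64690 mm^2
Rod-side annular area A_ann = π/4 × (287² − 140²) = 49300 mm^2
Piston speed v = Q_in/A_cap; rod-end outflow Q_out = v × A_ann = Q_in × A_ann/A_cap.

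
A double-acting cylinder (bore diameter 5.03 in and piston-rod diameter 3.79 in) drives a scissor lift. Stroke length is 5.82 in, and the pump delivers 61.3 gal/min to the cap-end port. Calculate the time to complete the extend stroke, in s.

Cap-side area A_cap = π/4 × (5.03 in)² = 19.87 in^2
Swept volume V = A × L; t = V / Q = A·L / Q

t ≈ 0.490 s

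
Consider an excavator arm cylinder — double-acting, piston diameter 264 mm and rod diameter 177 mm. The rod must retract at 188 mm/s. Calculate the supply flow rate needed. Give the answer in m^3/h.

Rod-side annular area A_ann = π/4 × (264² − 177²) = 30130 mm^2
Q = A × v

Q ≈ 20.4 m^3/h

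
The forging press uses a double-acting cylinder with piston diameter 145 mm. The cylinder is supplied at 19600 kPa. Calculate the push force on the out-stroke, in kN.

Cap-side area A_cap = π/4 × (145 mm)² = 16510 mm^2
F = P × A_cap = 19600 kPa × A_cap

F ≈ 324 kN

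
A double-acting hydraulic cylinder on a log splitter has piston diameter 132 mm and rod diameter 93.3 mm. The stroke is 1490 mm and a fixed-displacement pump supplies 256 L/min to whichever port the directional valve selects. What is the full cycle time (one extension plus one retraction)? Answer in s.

t ≈ 7.17 s

Cap-side area A_cap = π/4 × (132 mm)² = 13680 mm^2
Rod-side annular area A_ann = π/4 × (132² − 93.3²) = 6848 mm^2
t_ext = A_cap·L/Q = 4.779 s
t_ret = A_ann·L/Q = 2.391 s
t_cycle = t_ext + t_ret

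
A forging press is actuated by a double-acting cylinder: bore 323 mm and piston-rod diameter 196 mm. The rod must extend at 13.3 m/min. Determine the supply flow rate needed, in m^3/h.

Q ≈ 65.4 m^3/h

Cap-side area A_cap = π/4 × (323 mm)² = 81940 mm^2
Q = A × v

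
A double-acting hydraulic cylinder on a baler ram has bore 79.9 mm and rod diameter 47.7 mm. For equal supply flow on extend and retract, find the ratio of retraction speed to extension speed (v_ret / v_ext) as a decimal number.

v_ret/v_ext ≈ 1.55

Cap-side area A_cap = π/4 × (79.9 mm)² = 5014 mm^2
Rod-side annular area A_ann = π/4 × (79.9² − 47.7²) = 3227 mm^2
For equal Q, v ∝ 1/A, so v_ret/v_ext = A_cap/A_ann.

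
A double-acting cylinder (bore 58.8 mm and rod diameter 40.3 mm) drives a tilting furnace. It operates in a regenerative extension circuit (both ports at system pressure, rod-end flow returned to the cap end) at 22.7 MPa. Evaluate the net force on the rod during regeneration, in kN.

With equal pressure on both faces, forces on the annular region cancel; the net push is pressure × rod cross-section.
Rod cross-section A_rod = π/4 × (40.3 mm)² = 1276 mm^2
F = P × A_rod

F ≈ 29.0 kN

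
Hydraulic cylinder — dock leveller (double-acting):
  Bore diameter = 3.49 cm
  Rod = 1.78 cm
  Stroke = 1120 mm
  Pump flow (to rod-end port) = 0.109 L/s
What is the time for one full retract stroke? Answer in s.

t ≈ 7.27 s

Rod-side annular area A_ann = π/4 × (3.49² − 1.78²) = 7.078 cm^2
Swept volume V = A × L; t = V / Q = A·L / Q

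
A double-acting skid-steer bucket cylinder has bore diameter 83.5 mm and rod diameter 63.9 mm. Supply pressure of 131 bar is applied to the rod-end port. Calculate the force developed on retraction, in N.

F ≈ 29700 N

Rod-side annular area A_ann = π/4 × (83.5² − 63.9²) = 2269 mm^2
On retraction the pressure acts on the annular area (bore minus rod).
F = P × A_ann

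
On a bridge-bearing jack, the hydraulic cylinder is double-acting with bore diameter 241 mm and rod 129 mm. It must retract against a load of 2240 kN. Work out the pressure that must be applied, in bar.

P ≈ 688 bar

Rod-side annular area A_ann = π/4 × (241² − 129²) = 32550 mm^2
Retraction: pressure acts on the annular area.
P = F / A = 2240 kN / A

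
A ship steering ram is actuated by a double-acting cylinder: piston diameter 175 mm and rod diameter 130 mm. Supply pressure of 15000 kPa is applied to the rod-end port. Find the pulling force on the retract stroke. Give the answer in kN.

Rod-side annular area A_ann = π/4 × (175² − 130²) = 10780 mm^2
On retraction the pressure acts on the annular area (bore minus rod).
F = P × A_ann

F ≈ 162 kN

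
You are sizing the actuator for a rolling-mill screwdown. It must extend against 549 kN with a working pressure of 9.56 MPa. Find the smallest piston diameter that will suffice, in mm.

Extension force acts on the full piston face: F = P × (π/4)D².
D = √(4F / (πP)) = √(4 × 549 kN / (π × 9.56 MPa))

D ≈ 270 mm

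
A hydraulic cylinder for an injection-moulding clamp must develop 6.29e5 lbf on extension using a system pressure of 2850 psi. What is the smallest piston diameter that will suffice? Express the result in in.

Extension force acts on the full piston face: F = P × (π/4)D².
D = √(4F / (πP)) = √(4 × 6.29e5 lbf / (π × 2850 psi))

D ≈ 16.8 in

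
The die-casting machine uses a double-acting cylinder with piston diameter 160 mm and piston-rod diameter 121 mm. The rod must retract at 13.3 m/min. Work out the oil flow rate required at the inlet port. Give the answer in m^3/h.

Rod-side annular area A_ann = π/4 × (160² − 121²) = 8607 mm^2
Q = A × v

Q ≈ 6.87 m^3/h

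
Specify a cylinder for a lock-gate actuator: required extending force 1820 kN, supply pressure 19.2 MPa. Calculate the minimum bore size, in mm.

D ≈ 347 mm

Extension force acts on the full piston face: F = P × (π/4)D².
D = √(4F / (πP)) = √(4 × 1820 kN / (π × 19.2 MPa))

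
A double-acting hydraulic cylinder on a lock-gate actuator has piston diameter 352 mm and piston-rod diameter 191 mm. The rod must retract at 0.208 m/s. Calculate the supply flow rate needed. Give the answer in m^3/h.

Rod-side annular area A_ann = π/4 × (352² − 191²) = 68660 mm^2
Q = A × v

Q ≈ 51.4 m^3/h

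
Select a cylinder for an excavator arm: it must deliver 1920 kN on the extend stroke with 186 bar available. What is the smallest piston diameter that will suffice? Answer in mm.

Extension force acts on the full piston face: F = P × (π/4)D².
D = √(4F / (πP)) = √(4 × 1920 kN / (π × 186 bar))

D ≈ 363 mm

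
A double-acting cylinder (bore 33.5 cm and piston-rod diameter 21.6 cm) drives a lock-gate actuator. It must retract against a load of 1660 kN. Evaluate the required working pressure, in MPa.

Rod-side annular area A_ann = π/4 × (33.5² − 21.6²) = 515.0 cm^2
Retraction: pressure acts on the annular area.
P = F / A = 1660 kN / A

P ≈ 32.2 MPa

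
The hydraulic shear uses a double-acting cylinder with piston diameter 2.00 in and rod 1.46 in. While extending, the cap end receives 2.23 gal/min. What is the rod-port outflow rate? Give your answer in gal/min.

Q_out ≈ 1.04 gal/min

Cap-side area A_cap = π/4 × (2.00 in)² = 3.142 in^2
Rod-side annular area A_ann = π/4 × (2.00² − 1.46²) = 1.467 in^2
Piston speed v = Q_in/A_cap; rod-end outflow Q_out = v × A_ann = Q_in × A_ann/A_cap.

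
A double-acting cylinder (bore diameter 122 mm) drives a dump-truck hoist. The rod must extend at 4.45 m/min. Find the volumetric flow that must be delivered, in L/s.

Q ≈ 0.867 L/s

Cap-side area A_cap = π/4 × (122 mm)² = 11690 mm^2
Q = A × v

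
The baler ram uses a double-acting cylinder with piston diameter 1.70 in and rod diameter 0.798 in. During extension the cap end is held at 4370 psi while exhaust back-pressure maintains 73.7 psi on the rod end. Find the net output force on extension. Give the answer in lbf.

Cap-side area A_cap = π/4 × (1.70 in)² = 2.270 in^2
Rod-side annular area A_ann = π/4 × (1.70² − 0.798²) = 1.770 in^2
Net thrust = P_cap·A_cap − P_rod·A_ann = 9919 lbf − 130.4 lbf

F ≈ 9790 lbf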